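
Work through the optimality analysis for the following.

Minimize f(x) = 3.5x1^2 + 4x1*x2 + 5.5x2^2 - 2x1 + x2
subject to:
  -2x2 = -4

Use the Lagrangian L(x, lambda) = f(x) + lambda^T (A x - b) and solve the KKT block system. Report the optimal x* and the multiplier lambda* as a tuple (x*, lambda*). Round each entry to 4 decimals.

Form the Lagrangian:
  L(x, lambda) = (1/2) x^T Q x + c^T x + lambda^T (A x - b)
Stationarity (grad_x L = 0): Q x + c + A^T lambda = 0.
Primal feasibility: A x = b.

This gives the KKT block system:
  [ Q   A^T ] [ x     ]   [-c ]
  [ A    0  ] [ lambda ] = [ b ]

Solving the linear system:
  x*      = (-0.8571, 2)
  lambda* = (9.7857)
  f(x*)   = 21.4286

x* = (-0.8571, 2), lambda* = (9.7857)


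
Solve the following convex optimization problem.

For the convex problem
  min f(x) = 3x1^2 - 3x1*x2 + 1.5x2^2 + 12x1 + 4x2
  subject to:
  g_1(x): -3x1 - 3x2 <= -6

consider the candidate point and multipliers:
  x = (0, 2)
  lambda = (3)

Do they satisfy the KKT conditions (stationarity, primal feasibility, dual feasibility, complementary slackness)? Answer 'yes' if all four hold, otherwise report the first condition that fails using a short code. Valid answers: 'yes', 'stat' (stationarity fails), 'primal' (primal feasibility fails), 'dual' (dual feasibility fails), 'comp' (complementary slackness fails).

Gradient of f: grad f(x) = Q x + c = (6, 10)
Constraint values g_i(x) = a_i^T x - b_i:
  g_1((0, 2)) = 0
Stationarity residual: grad f(x) + sum_i lambda_i a_i = (-3, 1)
  -> stationarity FAILS
Primal feasibility (all g_i <= 0): OK
Dual feasibility (all lambda_i >= 0): OK
Complementary slackness (lambda_i * g_i(x) = 0 for all i): OK

Verdict: the first failing condition is stationarity -> stat.

stat


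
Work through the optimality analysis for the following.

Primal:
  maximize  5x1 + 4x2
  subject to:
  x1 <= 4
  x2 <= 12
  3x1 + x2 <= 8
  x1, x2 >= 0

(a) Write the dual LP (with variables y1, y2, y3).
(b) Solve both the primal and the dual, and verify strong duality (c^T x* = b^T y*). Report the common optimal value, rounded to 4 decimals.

The standard primal-dual pair for 'max c^T x s.t. A x <= b, x >= 0' is:
  Dual:  min b^T y  s.t.  A^T y >= c,  y >= 0.

So the dual LP is:
  minimize  4y1 + 12y2 + 8y3
  subject to:
    y1 + 3y3 >= 5
    y2 + y3 >= 4
    y1, y2, y3 >= 0

Solving the primal: x* = (0, 8).
  primal value c^T x* = 32.
Solving the dual: y* = (0, 0, 4).
  dual value b^T y* = 32.
Strong duality: c^T x* = b^T y*. Confirmed.

32


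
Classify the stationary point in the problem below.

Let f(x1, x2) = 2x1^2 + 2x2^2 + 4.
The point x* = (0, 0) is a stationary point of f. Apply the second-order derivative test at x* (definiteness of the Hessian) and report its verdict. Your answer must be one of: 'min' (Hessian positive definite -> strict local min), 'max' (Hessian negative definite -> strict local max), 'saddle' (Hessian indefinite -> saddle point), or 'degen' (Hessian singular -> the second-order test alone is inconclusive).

Compute the Hessian H = grad^2 f:
  H = [[4, 0], [0, 4]]
Verify stationarity: grad f(x*) = H x* + g = (0, 0).
Eigenvalues of H: 4, 4.
Both eigenvalues > 0, so H is positive definite -> x* is a strict local min.

min


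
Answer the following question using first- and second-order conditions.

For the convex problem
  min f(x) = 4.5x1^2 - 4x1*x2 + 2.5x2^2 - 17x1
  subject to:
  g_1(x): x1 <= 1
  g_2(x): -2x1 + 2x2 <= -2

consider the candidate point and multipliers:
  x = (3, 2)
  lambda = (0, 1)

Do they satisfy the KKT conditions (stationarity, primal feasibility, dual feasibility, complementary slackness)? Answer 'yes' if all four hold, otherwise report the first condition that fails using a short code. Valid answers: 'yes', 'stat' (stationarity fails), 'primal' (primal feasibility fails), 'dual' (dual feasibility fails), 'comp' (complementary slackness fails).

Gradient of f: grad f(x) = Q x + c = (2, -2)
Constraint values g_i(x) = a_i^T x - b_i:
  g_1((3, 2)) = 2
  g_2((3, 2)) = 0
Stationarity residual: grad f(x) + sum_i lambda_i a_i = (0, 0)
  -> stationarity OK
Primal feasibility (all g_i <= 0): FAILS
Dual feasibility (all lambda_i >= 0): OK
Complementary slackness (lambda_i * g_i(x) = 0 for all i): OK

Verdict: the first failing condition is primal_feasibility -> primal.

primal


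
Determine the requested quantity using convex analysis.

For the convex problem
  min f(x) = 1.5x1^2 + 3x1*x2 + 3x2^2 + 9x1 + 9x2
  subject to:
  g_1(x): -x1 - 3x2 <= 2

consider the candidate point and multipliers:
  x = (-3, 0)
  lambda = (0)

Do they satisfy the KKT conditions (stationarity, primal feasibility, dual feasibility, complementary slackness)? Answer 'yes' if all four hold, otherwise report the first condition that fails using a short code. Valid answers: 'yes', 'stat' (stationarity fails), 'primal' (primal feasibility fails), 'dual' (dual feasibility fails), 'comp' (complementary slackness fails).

Gradient of f: grad f(x) = Q x + c = (0, 0)
Constraint values g_i(x) = a_i^T x - b_i:
  g_1((-3, 0)) = 1
Stationarity residual: grad f(x) + sum_i lambda_i a_i = (0, 0)
  -> stationarity OK
Primal feasibility (all g_i <= 0): FAILS
Dual feasibility (all lambda_i >= 0): OK
Complementary slackness (lambda_i * g_i(x) = 0 for all i): OK

Verdict: the first failing condition is primal_feasibility -> primal.

primal


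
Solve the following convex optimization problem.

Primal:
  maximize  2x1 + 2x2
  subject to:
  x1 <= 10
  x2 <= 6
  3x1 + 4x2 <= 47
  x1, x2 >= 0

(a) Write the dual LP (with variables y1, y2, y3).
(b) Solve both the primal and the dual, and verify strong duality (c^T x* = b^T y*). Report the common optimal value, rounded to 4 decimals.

The standard primal-dual pair for 'max c^T x s.t. A x <= b, x >= 0' is:
  Dual:  min b^T y  s.t.  A^T y >= c,  y >= 0.

So the dual LP is:
  minimize  10y1 + 6y2 + 47y3
  subject to:
    y1 + 3y3 >= 2
    y2 + 4y3 >= 2
    y1, y2, y3 >= 0

Solving the primal: x* = (10, 4.25).
  primal value c^T x* = 28.5.
Solving the dual: y* = (0.5, 0, 0.5).
  dual value b^T y* = 28.5.
Strong duality: c^T x* = b^T y*. Confirmed.

28.5


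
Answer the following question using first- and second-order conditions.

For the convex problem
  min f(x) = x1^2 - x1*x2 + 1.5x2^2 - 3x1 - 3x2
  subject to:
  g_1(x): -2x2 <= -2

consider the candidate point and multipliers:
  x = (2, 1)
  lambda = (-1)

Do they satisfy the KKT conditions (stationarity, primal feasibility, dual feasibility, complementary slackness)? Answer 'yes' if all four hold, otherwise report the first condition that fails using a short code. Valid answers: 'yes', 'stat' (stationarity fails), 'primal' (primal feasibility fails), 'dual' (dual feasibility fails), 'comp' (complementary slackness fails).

Gradient of f: grad f(x) = Q x + c = (0, -2)
Constraint values g_i(x) = a_i^T x - b_i:
  g_1((2, 1)) = 0
Stationarity residual: grad f(x) + sum_i lambda_i a_i = (0, 0)
  -> stationarity OK
Primal feasibility (all g_i <= 0): OK
Dual feasibility (all lambda_i >= 0): FAILS
Complementary slackness (lambda_i * g_i(x) = 0 for all i): OK

Verdict: the first failing condition is dual_feasibility -> dual.

dual


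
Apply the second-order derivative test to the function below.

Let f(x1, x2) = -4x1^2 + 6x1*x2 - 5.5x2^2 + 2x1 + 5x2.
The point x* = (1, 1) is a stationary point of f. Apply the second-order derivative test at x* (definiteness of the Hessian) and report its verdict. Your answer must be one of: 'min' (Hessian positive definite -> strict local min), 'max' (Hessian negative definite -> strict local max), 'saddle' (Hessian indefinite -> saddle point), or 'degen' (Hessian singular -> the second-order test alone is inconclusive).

Compute the Hessian H = grad^2 f:
  H = [[-8, 6], [6, -11]]
Verify stationarity: grad f(x*) = H x* + g = (0, 0).
Eigenvalues of H: -15.6847, -3.3153.
Both eigenvalues < 0, so H is negative definite -> x* is a strict local max.

max


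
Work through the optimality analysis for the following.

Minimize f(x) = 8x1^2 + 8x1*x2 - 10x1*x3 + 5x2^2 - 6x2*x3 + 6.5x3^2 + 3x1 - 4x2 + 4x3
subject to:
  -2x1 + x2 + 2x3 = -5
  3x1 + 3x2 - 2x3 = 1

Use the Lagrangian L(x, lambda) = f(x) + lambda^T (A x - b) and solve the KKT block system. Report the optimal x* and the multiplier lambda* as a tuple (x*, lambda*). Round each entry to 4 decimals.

Form the Lagrangian:
  L(x, lambda) = (1/2) x^T Q x + c^T x + lambda^T (A x - b)
Stationarity (grad_x L = 0): Q x + c + A^T lambda = 0.
Primal feasibility: A x = b.

This gives the KKT block system:
  [ Q   A^T ] [ x     ]   [-c ]
  [ A    0  ] [ lambda ] = [ b ]

Solving the linear system:
  x*      = (0.2512, -1.0628, -1.7174)
  lambda* = (6.0016, -1.2292)
  f(x*)   = 14.686

x* = (0.2512, -1.0628, -1.7174), lambda* = (6.0016, -1.2292)


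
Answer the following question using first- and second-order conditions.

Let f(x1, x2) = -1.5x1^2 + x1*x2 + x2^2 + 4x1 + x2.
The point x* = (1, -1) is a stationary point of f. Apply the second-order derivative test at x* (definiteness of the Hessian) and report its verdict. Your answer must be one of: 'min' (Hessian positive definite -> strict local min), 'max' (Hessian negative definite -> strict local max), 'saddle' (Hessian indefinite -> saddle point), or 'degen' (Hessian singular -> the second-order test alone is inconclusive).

Compute the Hessian H = grad^2 f:
  H = [[-3, 1], [1, 2]]
Verify stationarity: grad f(x*) = H x* + g = (0, 0).
Eigenvalues of H: -3.1926, 2.1926.
Eigenvalues have mixed signs, so H is indefinite -> x* is a saddle point.

saddle


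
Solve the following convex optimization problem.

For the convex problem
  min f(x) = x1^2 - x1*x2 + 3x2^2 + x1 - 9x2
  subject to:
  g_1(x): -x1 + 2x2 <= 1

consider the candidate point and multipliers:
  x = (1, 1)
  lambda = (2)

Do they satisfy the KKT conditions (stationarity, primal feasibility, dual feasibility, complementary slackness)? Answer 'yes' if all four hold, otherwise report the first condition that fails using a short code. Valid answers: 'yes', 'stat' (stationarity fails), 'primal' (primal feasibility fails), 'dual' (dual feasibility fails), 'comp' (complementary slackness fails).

Gradient of f: grad f(x) = Q x + c = (2, -4)
Constraint values g_i(x) = a_i^T x - b_i:
  g_1((1, 1)) = 0
Stationarity residual: grad f(x) + sum_i lambda_i a_i = (0, 0)
  -> stationarity OK
Primal feasibility (all g_i <= 0): OK
Dual feasibility (all lambda_i >= 0): OK
Complementary slackness (lambda_i * g_i(x) = 0 for all i): OK

Verdict: yes, KKT holds.

yes


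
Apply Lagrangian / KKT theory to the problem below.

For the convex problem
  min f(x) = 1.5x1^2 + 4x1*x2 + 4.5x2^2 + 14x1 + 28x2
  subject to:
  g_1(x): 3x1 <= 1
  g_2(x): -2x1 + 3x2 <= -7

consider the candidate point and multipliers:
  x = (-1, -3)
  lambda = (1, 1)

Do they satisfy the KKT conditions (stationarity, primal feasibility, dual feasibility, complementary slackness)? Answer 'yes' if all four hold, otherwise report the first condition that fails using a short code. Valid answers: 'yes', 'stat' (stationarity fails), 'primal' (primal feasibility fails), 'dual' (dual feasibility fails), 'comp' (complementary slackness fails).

Gradient of f: grad f(x) = Q x + c = (-1, -3)
Constraint values g_i(x) = a_i^T x - b_i:
  g_1((-1, -3)) = -4
  g_2((-1, -3)) = 0
Stationarity residual: grad f(x) + sum_i lambda_i a_i = (0, 0)
  -> stationarity OK
Primal feasibility (all g_i <= 0): OK
Dual feasibility (all lambda_i >= 0): OK
Complementary slackness (lambda_i * g_i(x) = 0 for all i): FAILS

Verdict: the first failing condition is complementary_slackness -> comp.

comp


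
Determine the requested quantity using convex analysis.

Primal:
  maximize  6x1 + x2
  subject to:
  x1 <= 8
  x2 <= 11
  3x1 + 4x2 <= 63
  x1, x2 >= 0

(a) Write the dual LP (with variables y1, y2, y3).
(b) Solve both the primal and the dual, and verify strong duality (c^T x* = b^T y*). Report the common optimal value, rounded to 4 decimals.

The standard primal-dual pair for 'max c^T x s.t. A x <= b, x >= 0' is:
  Dual:  min b^T y  s.t.  A^T y >= c,  y >= 0.

So the dual LP is:
  minimize  8y1 + 11y2 + 63y3
  subject to:
    y1 + 3y3 >= 6
    y2 + 4y3 >= 1
    y1, y2, y3 >= 0

Solving the primal: x* = (8, 9.75).
  primal value c^T x* = 57.75.
Solving the dual: y* = (5.25, 0, 0.25).
  dual value b^T y* = 57.75.
Strong duality: c^T x* = b^T y*. Confirmed.

57.75


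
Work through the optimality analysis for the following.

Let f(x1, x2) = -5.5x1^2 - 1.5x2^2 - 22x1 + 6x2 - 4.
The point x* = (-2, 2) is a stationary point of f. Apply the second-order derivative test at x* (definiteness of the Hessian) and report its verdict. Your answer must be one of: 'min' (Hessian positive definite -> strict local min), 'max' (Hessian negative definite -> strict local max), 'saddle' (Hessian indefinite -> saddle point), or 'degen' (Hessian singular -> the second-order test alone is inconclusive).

Compute the Hessian H = grad^2 f:
  H = [[-11, 0], [0, -3]]
Verify stationarity: grad f(x*) = H x* + g = (0, 0).
Eigenvalues of H: -11, -3.
Both eigenvalues < 0, so H is negative definite -> x* is a strict local max.

max


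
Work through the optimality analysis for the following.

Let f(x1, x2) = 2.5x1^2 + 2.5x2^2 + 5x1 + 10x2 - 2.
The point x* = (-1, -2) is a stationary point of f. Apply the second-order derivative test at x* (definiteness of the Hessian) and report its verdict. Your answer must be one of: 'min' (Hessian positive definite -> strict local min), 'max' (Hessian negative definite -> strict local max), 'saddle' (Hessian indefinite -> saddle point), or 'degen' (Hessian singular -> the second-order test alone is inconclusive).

Compute the Hessian H = grad^2 f:
  H = [[5, 0], [0, 5]]
Verify stationarity: grad f(x*) = H x* + g = (0, 0).
Eigenvalues of H: 5, 5.
Both eigenvalues > 0, so H is positive definite -> x* is a strict local min.

min


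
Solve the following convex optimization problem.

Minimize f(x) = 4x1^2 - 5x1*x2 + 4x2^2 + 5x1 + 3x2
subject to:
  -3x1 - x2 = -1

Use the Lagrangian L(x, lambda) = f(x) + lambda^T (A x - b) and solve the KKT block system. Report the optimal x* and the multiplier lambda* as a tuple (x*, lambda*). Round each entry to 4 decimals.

Form the Lagrangian:
  L(x, lambda) = (1/2) x^T Q x + c^T x + lambda^T (A x - b)
Stationarity (grad_x L = 0): Q x + c + A^T lambda = 0.
Primal feasibility: A x = b.

This gives the KKT block system:
  [ Q   A^T ] [ x     ]   [-c ]
  [ A    0  ] [ lambda ] = [ b ]

Solving the linear system:
  x*      = (0.3, 0.1)
  lambda* = (2.3)
  f(x*)   = 2.05

x* = (0.3, 0.1), lambda* = (2.3)


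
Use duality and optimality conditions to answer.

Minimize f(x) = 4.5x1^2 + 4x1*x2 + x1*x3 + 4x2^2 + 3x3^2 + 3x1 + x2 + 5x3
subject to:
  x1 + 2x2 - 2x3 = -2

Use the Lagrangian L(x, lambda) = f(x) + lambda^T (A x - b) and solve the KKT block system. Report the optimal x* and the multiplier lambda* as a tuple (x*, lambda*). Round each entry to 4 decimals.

Form the Lagrangian:
  L(x, lambda) = (1/2) x^T Q x + c^T x + lambda^T (A x - b)
Stationarity (grad_x L = 0): Q x + c + A^T lambda = 0.
Primal feasibility: A x = b.

This gives the KKT block system:
  [ Q   A^T ] [ x     ]   [-c ]
  [ A    0  ] [ lambda ] = [ b ]

Solving the linear system:
  x*      = (-0.3814, -0.6392, 0.1701)
  lambda* = (2.8196)
  f(x*)   = 2.3531

x* = (-0.3814, -0.6392, 0.1701), lambda* = (2.8196)


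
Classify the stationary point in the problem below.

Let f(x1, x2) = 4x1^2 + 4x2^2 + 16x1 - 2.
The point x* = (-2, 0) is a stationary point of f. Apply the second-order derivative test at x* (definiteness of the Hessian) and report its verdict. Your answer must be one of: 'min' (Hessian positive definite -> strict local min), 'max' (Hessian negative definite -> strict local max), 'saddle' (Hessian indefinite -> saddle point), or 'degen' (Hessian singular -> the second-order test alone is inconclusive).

Compute the Hessian H = grad^2 f:
  H = [[8, 0], [0, 8]]
Verify stationarity: grad f(x*) = H x* + g = (0, 0).
Eigenvalues of H: 8, 8.
Both eigenvalues > 0, so H is positive definite -> x* is a strict local min.

min


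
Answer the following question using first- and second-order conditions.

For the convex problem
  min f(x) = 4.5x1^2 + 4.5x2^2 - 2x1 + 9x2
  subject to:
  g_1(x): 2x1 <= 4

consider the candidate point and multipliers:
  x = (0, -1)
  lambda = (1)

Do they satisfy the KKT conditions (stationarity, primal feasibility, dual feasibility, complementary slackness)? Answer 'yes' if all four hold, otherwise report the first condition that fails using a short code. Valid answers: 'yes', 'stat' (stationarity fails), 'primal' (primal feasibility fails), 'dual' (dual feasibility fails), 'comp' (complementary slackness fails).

Gradient of f: grad f(x) = Q x + c = (-2, 0)
Constraint values g_i(x) = a_i^T x - b_i:
  g_1((0, -1)) = -4
Stationarity residual: grad f(x) + sum_i lambda_i a_i = (0, 0)
  -> stationarity OK
Primal feasibility (all g_i <= 0): OK
Dual feasibility (all lambda_i >= 0): OK
Complementary slackness (lambda_i * g_i(x) = 0 for all i): FAILS

Verdict: the first failing condition is complementary_slackness -> comp.

comp


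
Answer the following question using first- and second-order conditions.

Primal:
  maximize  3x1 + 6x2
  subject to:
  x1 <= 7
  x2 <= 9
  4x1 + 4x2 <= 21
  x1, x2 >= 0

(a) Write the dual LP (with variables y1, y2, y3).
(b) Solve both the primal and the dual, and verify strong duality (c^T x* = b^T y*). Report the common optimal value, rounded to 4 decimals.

The standard primal-dual pair for 'max c^T x s.t. A x <= b, x >= 0' is:
  Dual:  min b^T y  s.t.  A^T y >= c,  y >= 0.

So the dual LP is:
  minimize  7y1 + 9y2 + 21y3
  subject to:
    y1 + 4y3 >= 3
    y2 + 4y3 >= 6
    y1, y2, y3 >= 0

Solving the primal: x* = (0, 5.25).
  primal value c^T x* = 31.5.
Solving the dual: y* = (0, 0, 1.5).
  dual value b^T y* = 31.5.
Strong duality: c^T x* = b^T y*. Confirmed.

31.5


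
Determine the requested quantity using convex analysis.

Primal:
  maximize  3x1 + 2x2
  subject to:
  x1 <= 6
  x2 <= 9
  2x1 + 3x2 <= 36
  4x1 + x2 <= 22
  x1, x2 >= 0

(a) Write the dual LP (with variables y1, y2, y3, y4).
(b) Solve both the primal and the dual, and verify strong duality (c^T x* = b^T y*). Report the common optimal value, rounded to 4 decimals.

The standard primal-dual pair for 'max c^T x s.t. A x <= b, x >= 0' is:
  Dual:  min b^T y  s.t.  A^T y >= c,  y >= 0.

So the dual LP is:
  minimize  6y1 + 9y2 + 36y3 + 22y4
  subject to:
    y1 + 2y3 + 4y4 >= 3
    y2 + 3y3 + y4 >= 2
    y1, y2, y3, y4 >= 0

Solving the primal: x* = (3.25, 9).
  primal value c^T x* = 27.75.
Solving the dual: y* = (0, 1.25, 0, 0.75).
  dual value b^T y* = 27.75.
Strong duality: c^T x* = b^T y*. Confirmed.

27.75


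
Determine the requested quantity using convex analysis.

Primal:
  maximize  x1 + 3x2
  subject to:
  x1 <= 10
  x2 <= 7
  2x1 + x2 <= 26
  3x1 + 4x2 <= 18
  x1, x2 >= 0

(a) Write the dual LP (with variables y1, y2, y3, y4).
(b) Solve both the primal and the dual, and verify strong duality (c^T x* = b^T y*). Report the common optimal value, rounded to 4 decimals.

The standard primal-dual pair for 'max c^T x s.t. A x <= b, x >= 0' is:
  Dual:  min b^T y  s.t.  A^T y >= c,  y >= 0.

So the dual LP is:
  minimize  10y1 + 7y2 + 26y3 + 18y4
  subject to:
    y1 + 2y3 + 3y4 >= 1
    y2 + y3 + 4y4 >= 3
    y1, y2, y3, y4 >= 0

Solving the primal: x* = (0, 4.5).
  primal value c^T x* = 13.5.
Solving the dual: y* = (0, 0, 0, 0.75).
  dual value b^T y* = 13.5.
Strong duality: c^T x* = b^T y*. Confirmed.

13.5


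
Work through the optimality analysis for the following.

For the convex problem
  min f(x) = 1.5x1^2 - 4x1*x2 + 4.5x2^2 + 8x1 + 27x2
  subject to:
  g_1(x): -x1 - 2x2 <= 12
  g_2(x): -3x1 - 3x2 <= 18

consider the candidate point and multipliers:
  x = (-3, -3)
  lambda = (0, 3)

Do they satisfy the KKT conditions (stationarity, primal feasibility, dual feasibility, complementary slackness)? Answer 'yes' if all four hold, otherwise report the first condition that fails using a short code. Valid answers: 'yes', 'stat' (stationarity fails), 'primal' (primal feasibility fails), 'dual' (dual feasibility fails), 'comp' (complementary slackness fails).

Gradient of f: grad f(x) = Q x + c = (11, 12)
Constraint values g_i(x) = a_i^T x - b_i:
  g_1((-3, -3)) = -3
  g_2((-3, -3)) = 0
Stationarity residual: grad f(x) + sum_i lambda_i a_i = (2, 3)
  -> stationarity FAILS
Primal feasibility (all g_i <= 0): OK
Dual feasibility (all lambda_i >= 0): OK
Complementary slackness (lambda_i * g_i(x) = 0 for all i): OK

Verdict: the first failing condition is stationarity -> stat.

stat


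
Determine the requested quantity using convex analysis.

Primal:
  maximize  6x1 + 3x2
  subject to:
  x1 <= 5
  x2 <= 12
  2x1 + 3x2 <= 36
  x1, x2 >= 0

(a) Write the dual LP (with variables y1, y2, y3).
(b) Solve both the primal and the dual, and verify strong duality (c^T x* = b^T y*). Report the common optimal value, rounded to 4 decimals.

The standard primal-dual pair for 'max c^T x s.t. A x <= b, x >= 0' is:
  Dual:  min b^T y  s.t.  A^T y >= c,  y >= 0.

So the dual LP is:
  minimize  5y1 + 12y2 + 36y3
  subject to:
    y1 + 2y3 >= 6
    y2 + 3y3 >= 3
    y1, y2, y3 >= 0

Solving the primal: x* = (5, 8.6667).
  primal value c^T x* = 56.
Solving the dual: y* = (4, 0, 1).
  dual value b^T y* = 56.
Strong duality: c^T x* = b^T y*. Confirmed.

56


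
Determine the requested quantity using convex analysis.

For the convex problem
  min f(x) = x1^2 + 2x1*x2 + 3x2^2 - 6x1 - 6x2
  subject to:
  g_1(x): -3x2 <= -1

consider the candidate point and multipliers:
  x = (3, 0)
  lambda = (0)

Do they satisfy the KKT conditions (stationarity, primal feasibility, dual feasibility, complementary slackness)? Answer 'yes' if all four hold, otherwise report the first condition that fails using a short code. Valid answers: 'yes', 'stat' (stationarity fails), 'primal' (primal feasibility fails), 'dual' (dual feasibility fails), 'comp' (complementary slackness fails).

Gradient of f: grad f(x) = Q x + c = (0, 0)
Constraint values g_i(x) = a_i^T x - b_i:
  g_1((3, 0)) = 1
Stationarity residual: grad f(x) + sum_i lambda_i a_i = (0, 0)
  -> stationarity OK
Primal feasibility (all g_i <= 0): FAILS
Dual feasibility (all lambda_i >= 0): OK
Complementary slackness (lambda_i * g_i(x) = 0 for all i): OK

Verdict: the first failing condition is primal_feasibility -> primal.

primal


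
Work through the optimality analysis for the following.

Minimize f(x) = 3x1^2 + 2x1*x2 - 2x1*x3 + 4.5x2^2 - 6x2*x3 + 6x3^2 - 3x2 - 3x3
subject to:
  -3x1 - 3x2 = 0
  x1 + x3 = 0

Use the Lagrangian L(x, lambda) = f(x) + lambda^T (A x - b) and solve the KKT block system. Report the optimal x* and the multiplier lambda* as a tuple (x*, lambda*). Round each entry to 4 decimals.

Form the Lagrangian:
  L(x, lambda) = (1/2) x^T Q x + c^T x + lambda^T (A x - b)
Stationarity (grad_x L = 0): Q x + c + A^T lambda = 0.
Primal feasibility: A x = b.

This gives the KKT block system:
  [ Q   A^T ] [ x     ]   [-c ]
  [ A    0  ] [ lambda ] = [ b ]

Solving the linear system:
  x*      = (-0.4, 0.4, 0.4)
  lambda* = (-0.8667, -0.2)
  f(x*)   = -1.2

x* = (-0.4, 0.4, 0.4), lambda* = (-0.8667, -0.2)


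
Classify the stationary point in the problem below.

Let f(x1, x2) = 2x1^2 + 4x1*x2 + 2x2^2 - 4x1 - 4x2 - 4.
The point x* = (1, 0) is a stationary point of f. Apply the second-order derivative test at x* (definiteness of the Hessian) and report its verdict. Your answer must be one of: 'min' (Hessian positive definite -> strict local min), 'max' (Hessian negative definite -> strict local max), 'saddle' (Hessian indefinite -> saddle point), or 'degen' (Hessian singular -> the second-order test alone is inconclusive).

Compute the Hessian H = grad^2 f:
  H = [[4, 4], [4, 4]]
Verify stationarity: grad f(x*) = H x* + g = (0, 0).
Eigenvalues of H: 0, 8.
H has a zero eigenvalue (singular; positive semidefinite but not definite), so H is neither positive definite, negative definite, nor indefinite. The second-order test alone is inconclusive -> degen.
(Indeed, f is constant along the null direction of H through x*, so x* is not a strict local extremum.)

degen


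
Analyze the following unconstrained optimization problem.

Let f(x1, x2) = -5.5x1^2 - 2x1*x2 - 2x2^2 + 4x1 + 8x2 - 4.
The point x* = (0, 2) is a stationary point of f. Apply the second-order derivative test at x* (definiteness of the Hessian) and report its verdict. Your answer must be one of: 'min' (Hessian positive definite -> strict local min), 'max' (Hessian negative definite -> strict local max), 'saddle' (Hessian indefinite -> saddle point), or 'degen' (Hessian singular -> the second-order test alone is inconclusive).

Compute the Hessian H = grad^2 f:
  H = [[-11, -2], [-2, -4]]
Verify stationarity: grad f(x*) = H x* + g = (0, 0).
Eigenvalues of H: -11.5311, -3.4689.
Both eigenvalues < 0, so H is negative definite -> x* is a strict local max.

max


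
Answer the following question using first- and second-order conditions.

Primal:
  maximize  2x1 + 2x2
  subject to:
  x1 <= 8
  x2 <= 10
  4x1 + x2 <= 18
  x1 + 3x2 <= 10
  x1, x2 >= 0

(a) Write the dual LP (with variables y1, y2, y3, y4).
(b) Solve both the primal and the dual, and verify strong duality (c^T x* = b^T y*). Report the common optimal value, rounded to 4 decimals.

The standard primal-dual pair for 'max c^T x s.t. A x <= b, x >= 0' is:
  Dual:  min b^T y  s.t.  A^T y >= c,  y >= 0.

So the dual LP is:
  minimize  8y1 + 10y2 + 18y3 + 10y4
  subject to:
    y1 + 4y3 + y4 >= 2
    y2 + y3 + 3y4 >= 2
    y1, y2, y3, y4 >= 0

Solving the primal: x* = (4, 2).
  primal value c^T x* = 12.
Solving the dual: y* = (0, 0, 0.3636, 0.5455).
  dual value b^T y* = 12.
Strong duality: c^T x* = b^T y*. Confirmed.

12


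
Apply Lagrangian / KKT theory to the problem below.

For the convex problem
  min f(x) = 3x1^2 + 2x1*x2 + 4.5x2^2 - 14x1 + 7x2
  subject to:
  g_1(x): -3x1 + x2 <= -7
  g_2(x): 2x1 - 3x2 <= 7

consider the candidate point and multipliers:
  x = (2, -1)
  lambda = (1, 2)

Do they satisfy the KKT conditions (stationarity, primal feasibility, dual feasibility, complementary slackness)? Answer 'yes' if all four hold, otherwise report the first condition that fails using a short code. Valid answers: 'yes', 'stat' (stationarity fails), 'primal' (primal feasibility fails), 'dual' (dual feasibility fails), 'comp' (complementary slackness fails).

Gradient of f: grad f(x) = Q x + c = (-4, 2)
Constraint values g_i(x) = a_i^T x - b_i:
  g_1((2, -1)) = 0
  g_2((2, -1)) = 0
Stationarity residual: grad f(x) + sum_i lambda_i a_i = (-3, -3)
  -> stationarity FAILS
Primal feasibility (all g_i <= 0): OK
Dual feasibility (all lambda_i >= 0): OK
Complementary slackness (lambda_i * g_i(x) = 0 for all i): OK

Verdict: the first failing condition is stationarity -> stat.

stat


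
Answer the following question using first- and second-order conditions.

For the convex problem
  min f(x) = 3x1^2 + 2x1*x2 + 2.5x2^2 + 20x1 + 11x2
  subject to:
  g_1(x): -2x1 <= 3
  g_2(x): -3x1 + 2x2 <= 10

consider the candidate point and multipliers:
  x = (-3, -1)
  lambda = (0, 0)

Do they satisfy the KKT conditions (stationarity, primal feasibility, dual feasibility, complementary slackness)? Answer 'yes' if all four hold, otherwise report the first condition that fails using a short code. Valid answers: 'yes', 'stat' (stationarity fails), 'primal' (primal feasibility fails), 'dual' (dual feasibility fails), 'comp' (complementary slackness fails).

Gradient of f: grad f(x) = Q x + c = (0, 0)
Constraint values g_i(x) = a_i^T x - b_i:
  g_1((-3, -1)) = 3
  g_2((-3, -1)) = -3
Stationarity residual: grad f(x) + sum_i lambda_i a_i = (0, 0)
  -> stationarity OK
Primal feasibility (all g_i <= 0): FAILS
Dual feasibility (all lambda_i >= 0): OK
Complementary slackness (lambda_i * g_i(x) = 0 for all i): OK

Verdict: the first failing condition is primal_feasibility -> primal.

primal


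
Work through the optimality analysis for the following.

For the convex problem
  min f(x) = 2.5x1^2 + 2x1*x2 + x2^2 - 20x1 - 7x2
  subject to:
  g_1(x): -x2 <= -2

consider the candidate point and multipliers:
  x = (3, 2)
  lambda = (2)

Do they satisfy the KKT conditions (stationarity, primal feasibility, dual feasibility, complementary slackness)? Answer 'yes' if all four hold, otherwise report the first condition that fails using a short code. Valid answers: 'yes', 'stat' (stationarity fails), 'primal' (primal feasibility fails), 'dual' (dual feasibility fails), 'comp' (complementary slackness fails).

Gradient of f: grad f(x) = Q x + c = (-1, 3)
Constraint values g_i(x) = a_i^T x - b_i:
  g_1((3, 2)) = 0
Stationarity residual: grad f(x) + sum_i lambda_i a_i = (-1, 1)
  -> stationarity FAILS
Primal feasibility (all g_i <= 0): OK
Dual feasibility (all lambda_i >= 0): OK
Complementary slackness (lambda_i * g_i(x) = 0 for all i): OK

Verdict: the first failing condition is stationarity -> stat.

stat


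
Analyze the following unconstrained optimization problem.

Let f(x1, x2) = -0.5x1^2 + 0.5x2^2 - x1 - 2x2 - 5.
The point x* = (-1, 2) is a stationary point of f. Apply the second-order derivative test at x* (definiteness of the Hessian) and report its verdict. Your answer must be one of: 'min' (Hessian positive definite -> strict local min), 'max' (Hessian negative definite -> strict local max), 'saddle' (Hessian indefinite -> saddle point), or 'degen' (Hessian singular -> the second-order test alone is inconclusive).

Compute the Hessian H = grad^2 f:
  H = [[-1, 0], [0, 1]]
Verify stationarity: grad f(x*) = H x* + g = (0, 0).
Eigenvalues of H: -1, 1.
Eigenvalues have mixed signs, so H is indefinite -> x* is a saddle point.

saddle


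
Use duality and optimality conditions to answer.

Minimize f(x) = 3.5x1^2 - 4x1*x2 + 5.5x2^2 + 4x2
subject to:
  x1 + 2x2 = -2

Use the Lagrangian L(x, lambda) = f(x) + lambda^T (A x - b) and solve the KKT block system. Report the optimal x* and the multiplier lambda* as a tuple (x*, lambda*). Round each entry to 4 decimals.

Form the Lagrangian:
  L(x, lambda) = (1/2) x^T Q x + c^T x + lambda^T (A x - b)
Stationarity (grad_x L = 0): Q x + c + A^T lambda = 0.
Primal feasibility: A x = b.

This gives the KKT block system:
  [ Q   A^T ] [ x     ]   [-c ]
  [ A    0  ] [ lambda ] = [ b ]

Solving the linear system:
  x*      = (-0.5455, -0.7273)
  lambda* = (0.9091)
  f(x*)   = -0.5455

x* = (-0.5455, -0.7273), lambda* = (0.9091)


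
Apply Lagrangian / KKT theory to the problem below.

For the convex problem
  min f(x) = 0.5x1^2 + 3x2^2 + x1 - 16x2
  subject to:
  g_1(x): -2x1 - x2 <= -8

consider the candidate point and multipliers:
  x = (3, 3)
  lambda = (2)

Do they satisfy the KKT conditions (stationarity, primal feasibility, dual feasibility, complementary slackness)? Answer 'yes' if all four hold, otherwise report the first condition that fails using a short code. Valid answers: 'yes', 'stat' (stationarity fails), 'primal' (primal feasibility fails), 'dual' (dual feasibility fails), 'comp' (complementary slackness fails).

Gradient of f: grad f(x) = Q x + c = (4, 2)
Constraint values g_i(x) = a_i^T x - b_i:
  g_1((3, 3)) = -1
Stationarity residual: grad f(x) + sum_i lambda_i a_i = (0, 0)
  -> stationarity OK
Primal feasibility (all g_i <= 0): OK
Dual feasibility (all lambda_i >= 0): OK
Complementary slackness (lambda_i * g_i(x) = 0 for all i): FAILS

Verdict: the first failing condition is complementary_slackness -> comp.

comp


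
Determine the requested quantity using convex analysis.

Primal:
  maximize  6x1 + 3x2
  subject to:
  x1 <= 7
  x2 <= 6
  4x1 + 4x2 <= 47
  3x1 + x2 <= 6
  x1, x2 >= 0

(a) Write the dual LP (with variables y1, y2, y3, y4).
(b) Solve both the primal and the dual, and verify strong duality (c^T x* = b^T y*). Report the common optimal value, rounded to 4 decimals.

The standard primal-dual pair for 'max c^T x s.t. A x <= b, x >= 0' is:
  Dual:  min b^T y  s.t.  A^T y >= c,  y >= 0.

So the dual LP is:
  minimize  7y1 + 6y2 + 47y3 + 6y4
  subject to:
    y1 + 4y3 + 3y4 >= 6
    y2 + 4y3 + y4 >= 3
    y1, y2, y3, y4 >= 0

Solving the primal: x* = (0, 6).
  primal value c^T x* = 18.
Solving the dual: y* = (0, 1, 0, 2).
  dual value b^T y* = 18.
Strong duality: c^T x* = b^T y*. Confirmed.

18


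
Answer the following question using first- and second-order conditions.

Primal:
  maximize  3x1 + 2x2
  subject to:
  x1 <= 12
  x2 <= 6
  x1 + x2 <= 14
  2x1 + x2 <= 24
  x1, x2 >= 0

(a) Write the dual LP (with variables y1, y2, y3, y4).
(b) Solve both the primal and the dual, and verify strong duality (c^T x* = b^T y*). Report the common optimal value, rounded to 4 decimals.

The standard primal-dual pair for 'max c^T x s.t. A x <= b, x >= 0' is:
  Dual:  min b^T y  s.t.  A^T y >= c,  y >= 0.

So the dual LP is:
  minimize  12y1 + 6y2 + 14y3 + 24y4
  subject to:
    y1 + y3 + 2y4 >= 3
    y2 + y3 + y4 >= 2
    y1, y2, y3, y4 >= 0

Solving the primal: x* = (10, 4).
  primal value c^T x* = 38.
Solving the dual: y* = (0, 0, 1, 1).
  dual value b^T y* = 38.
Strong duality: c^T x* = b^T y*. Confirmed.

38


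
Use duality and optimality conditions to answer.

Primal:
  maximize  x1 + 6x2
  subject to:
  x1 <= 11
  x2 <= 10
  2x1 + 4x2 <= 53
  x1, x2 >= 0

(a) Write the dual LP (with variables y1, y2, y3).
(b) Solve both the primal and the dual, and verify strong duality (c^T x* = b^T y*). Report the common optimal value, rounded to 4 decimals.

The standard primal-dual pair for 'max c^T x s.t. A x <= b, x >= 0' is:
  Dual:  min b^T y  s.t.  A^T y >= c,  y >= 0.

So the dual LP is:
  minimize  11y1 + 10y2 + 53y3
  subject to:
    y1 + 2y3 >= 1
    y2 + 4y3 >= 6
    y1, y2, y3 >= 0

Solving the primal: x* = (6.5, 10).
  primal value c^T x* = 66.5.
Solving the dual: y* = (0, 4, 0.5).
  dual value b^T y* = 66.5.
Strong duality: c^T x* = b^T y*. Confirmed.

66.5


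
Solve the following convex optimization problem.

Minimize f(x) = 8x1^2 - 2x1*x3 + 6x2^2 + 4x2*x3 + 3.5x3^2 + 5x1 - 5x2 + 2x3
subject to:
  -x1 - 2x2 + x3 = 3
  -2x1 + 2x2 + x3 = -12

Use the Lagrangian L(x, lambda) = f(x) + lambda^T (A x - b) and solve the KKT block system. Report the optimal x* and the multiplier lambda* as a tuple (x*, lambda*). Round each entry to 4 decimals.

Form the Lagrangian:
  L(x, lambda) = (1/2) x^T Q x + c^T x + lambda^T (A x - b)
Stationarity (grad_x L = 0): Q x + c + A^T lambda = 0.
Primal feasibility: A x = b.

This gives the KKT block system:
  [ Q   A^T ] [ x     ]   [-c ]
  [ A    0  ] [ lambda ] = [ b ]

Solving the linear system:
  x*      = (2.3644, -3.1589, -0.9534)
  lambda* = (-0.661, 22.6992)
  f(x*)   = 150.0413

x* = (2.3644, -3.1589, -0.9534), lambda* = (-0.661, 22.6992)


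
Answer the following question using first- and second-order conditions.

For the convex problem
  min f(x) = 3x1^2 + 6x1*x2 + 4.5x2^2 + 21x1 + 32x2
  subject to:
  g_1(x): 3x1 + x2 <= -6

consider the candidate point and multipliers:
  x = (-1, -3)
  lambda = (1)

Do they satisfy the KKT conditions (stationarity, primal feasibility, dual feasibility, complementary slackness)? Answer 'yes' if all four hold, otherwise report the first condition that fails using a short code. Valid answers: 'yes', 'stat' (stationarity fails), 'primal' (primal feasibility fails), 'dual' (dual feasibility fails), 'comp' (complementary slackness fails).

Gradient of f: grad f(x) = Q x + c = (-3, -1)
Constraint values g_i(x) = a_i^T x - b_i:
  g_1((-1, -3)) = 0
Stationarity residual: grad f(x) + sum_i lambda_i a_i = (0, 0)
  -> stationarity OK
Primal feasibility (all g_i <= 0): OK
Dual feasibility (all lambda_i >= 0): OK
Complementary slackness (lambda_i * g_i(x) = 0 for all i): OK

Verdict: yes, KKT holds.

yes


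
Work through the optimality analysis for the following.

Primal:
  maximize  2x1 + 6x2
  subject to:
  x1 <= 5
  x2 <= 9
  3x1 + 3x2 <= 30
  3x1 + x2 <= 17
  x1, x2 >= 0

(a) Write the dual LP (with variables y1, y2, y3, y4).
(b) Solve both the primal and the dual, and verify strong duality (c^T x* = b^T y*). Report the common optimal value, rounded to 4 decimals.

The standard primal-dual pair for 'max c^T x s.t. A x <= b, x >= 0' is:
  Dual:  min b^T y  s.t.  A^T y >= c,  y >= 0.

So the dual LP is:
  minimize  5y1 + 9y2 + 30y3 + 17y4
  subject to:
    y1 + 3y3 + 3y4 >= 2
    y2 + 3y3 + y4 >= 6
    y1, y2, y3, y4 >= 0

Solving the primal: x* = (1, 9).
  primal value c^T x* = 56.
Solving the dual: y* = (0, 4, 0.6667, 0).
  dual value b^T y* = 56.
Strong duality: c^T x* = b^T y*. Confirmed.

56


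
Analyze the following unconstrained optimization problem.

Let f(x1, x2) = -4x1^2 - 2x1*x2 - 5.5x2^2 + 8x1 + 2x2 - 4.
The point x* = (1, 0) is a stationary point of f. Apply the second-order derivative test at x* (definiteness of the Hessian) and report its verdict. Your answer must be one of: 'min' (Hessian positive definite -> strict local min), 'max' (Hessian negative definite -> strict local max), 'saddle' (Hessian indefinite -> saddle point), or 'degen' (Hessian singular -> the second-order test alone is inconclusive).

Compute the Hessian H = grad^2 f:
  H = [[-8, -2], [-2, -11]]
Verify stationarity: grad f(x*) = H x* + g = (0, 0).
Eigenvalues of H: -12, -7.
Both eigenvalues < 0, so H is negative definite -> x* is a strict local max.

max


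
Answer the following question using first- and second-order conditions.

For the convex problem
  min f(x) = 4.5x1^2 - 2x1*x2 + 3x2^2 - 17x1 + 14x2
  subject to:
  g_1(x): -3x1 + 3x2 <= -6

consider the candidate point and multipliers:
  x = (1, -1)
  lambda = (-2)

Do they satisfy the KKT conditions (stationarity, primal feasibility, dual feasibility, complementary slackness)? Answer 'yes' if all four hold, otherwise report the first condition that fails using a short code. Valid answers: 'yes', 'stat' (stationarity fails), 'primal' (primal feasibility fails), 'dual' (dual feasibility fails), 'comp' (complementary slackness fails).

Gradient of f: grad f(x) = Q x + c = (-6, 6)
Constraint values g_i(x) = a_i^T x - b_i:
  g_1((1, -1)) = 0
Stationarity residual: grad f(x) + sum_i lambda_i a_i = (0, 0)
  -> stationarity OK
Primal feasibility (all g_i <= 0): OK
Dual feasibility (all lambda_i >= 0): FAILS
Complementary slackness (lambda_i * g_i(x) = 0 for all i): OK

Verdict: the first failing condition is dual_feasibility -> dual.

dual


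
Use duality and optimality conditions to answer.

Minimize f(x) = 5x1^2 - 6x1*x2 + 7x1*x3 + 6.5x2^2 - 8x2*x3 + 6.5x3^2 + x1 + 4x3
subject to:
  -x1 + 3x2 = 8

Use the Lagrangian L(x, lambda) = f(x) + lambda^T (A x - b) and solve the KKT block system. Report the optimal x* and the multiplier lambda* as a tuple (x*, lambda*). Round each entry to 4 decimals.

Form the Lagrangian:
  L(x, lambda) = (1/2) x^T Q x + c^T x + lambda^T (A x - b)
Stationarity (grad_x L = 0): Q x + c + A^T lambda = 0.
Primal feasibility: A x = b.

This gives the KKT block system:
  [ Q   A^T ] [ x     ]   [-c ]
  [ A    0  ] [ lambda ] = [ b ]

Solving the linear system:
  x*      = (-0.3889, 2.537, 1.463)
  lambda* = (-7.8704)
  f(x*)   = 34.213

x* = (-0.3889, 2.537, 1.463), lambda* = (-7.8704)


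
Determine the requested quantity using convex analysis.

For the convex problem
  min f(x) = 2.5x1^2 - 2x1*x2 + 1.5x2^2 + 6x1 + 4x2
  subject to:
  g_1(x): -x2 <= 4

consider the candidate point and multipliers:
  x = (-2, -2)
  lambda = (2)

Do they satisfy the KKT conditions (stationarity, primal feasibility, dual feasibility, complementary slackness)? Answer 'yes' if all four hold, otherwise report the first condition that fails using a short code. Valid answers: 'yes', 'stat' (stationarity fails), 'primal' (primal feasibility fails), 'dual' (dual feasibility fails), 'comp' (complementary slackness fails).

Gradient of f: grad f(x) = Q x + c = (0, 2)
Constraint values g_i(x) = a_i^T x - b_i:
  g_1((-2, -2)) = -2
Stationarity residual: grad f(x) + sum_i lambda_i a_i = (0, 0)
  -> stationarity OK
Primal feasibility (all g_i <= 0): OK
Dual feasibility (all lambda_i >= 0): OK
Complementary slackness (lambda_i * g_i(x) = 0 for all i): FAILS

Verdict: the first failing condition is complementary_slackness -> comp.

comp


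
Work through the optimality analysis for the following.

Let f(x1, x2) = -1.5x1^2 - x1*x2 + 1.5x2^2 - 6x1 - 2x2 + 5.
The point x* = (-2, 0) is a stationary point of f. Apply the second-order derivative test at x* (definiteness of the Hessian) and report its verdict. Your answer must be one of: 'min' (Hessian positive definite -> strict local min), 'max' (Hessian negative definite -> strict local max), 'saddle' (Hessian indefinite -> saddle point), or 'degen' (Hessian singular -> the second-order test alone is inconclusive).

Compute the Hessian H = grad^2 f:
  H = [[-3, -1], [-1, 3]]
Verify stationarity: grad f(x*) = H x* + g = (0, 0).
Eigenvalues of H: -3.1623, 3.1623.
Eigenvalues have mixed signs, so H is indefinite -> x* is a saddle point.

saddle
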